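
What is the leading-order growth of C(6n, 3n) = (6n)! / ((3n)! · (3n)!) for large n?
C(6n, 3n) ~ (4)^(3n) · sqrt(1/(π·3n))

Write N = 3n. Apply Stirling to each factorial:
  (2N)! ~ sqrt(2π·2N) · (2N/e)^(2N),
  N! ~ sqrt(2π N) · (N/e)^N,
  (1N)! ~ sqrt(2π·1N) · (1N/e)^(1N).
The exponential factors combine to (2N)^(2N) / (N^N · (1N)^(1N)) = 2^(2N)/1^(1N) = (2^2/1^1)^N = (4)^N.
The square-root prefactors combine to sqrt(2π·2N) / (sqrt(2π N)·sqrt(2π·1N)) = sqrt(2 / (2π·1·N)) = sqrt(1/(π·3n)).
Substituting N = 3n: C(6n, 3n) ~ (4)^(3n) · sqrt(1/(π·3n)).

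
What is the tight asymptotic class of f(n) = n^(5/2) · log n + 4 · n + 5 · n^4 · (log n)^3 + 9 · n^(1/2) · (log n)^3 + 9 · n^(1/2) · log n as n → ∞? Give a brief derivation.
f(n) ∈ Θ(n^4 · (log n)^3)

Compare the terms by growth order. For large n, n^a · (log n)^b dominates n^a' · (log n)^b' iff a > a', or (a = a' and b > b'). Ranking the 5 terms shows the dominant one is 5 · n^4 · (log n)^3. Hence f(n) ∈ Θ(n^4 · (log n)^3).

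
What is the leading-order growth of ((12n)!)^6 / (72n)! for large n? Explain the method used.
((12n)!)^6/(72n)! ~ ((2π·12n)^(5/2) / sqrt(6)) · 6^(−6·12n)  →  0

Write N = 12n. Stirling: N! ~ sqrt(2π N)(N/e)^N and (6N)! ~ sqrt(2π·6N)·(6N/e)^(6N).
  (N!)^6/(6N)! ~ (2π N)^(6/2) (N/e)^(6N) / [sqrt(2π·6N) (6N/e)^(6N)]
     = (2π N)^(6/2) / sqrt(2π·6N) · (N/(6N))^(6N)
     = (2π N)^((6−1)/2) / sqrt(6) · 6^(−6N).
Since 6^6 > 1, the factor 6^(−6N) decays exponentially, so the ratio → 0. Substituting N = 12n gives the stated form.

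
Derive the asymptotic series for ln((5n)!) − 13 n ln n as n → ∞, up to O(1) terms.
ln((5n)!) − 13 n ln n = −8 n ln n + 5(ln 5 − 1) n + (1/2) ln(2π·5n) + O(1/n)

Stirling: ln((5n)!) = 5n ln(5n) − 5n + (1/2) ln(2π·5n) + O(1/n).
Expand 5n ln(5n) = 5n (ln n + ln 5) = 5n ln n + 5n ln 5.
Subtract 13n ln n: leading term is (5 − 13) n ln n = −8 n ln n. The next term is 5n ln 5 − 5n = 5(ln 5 − 1) n. Then the (1/2) ln(2π·5n) correction.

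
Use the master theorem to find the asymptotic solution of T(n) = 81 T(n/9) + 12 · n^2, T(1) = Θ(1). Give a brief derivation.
T(n) = Θ(n^2 log n)

log_9 81 = 2, and f(n) = 12 · n^2 = Θ(n^(log_9 81)). This is Case 2 of the master theorem: T(n) = Θ(f(n) · log n) = Θ(n^2 log n).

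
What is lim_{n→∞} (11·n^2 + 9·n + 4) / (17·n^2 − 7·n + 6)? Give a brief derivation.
lim = 11/17

For large n the leading n^2 terms dominate both numerator and denominator. Dividing top and bottom by n^2, every other term tends to 0, leaving 11/17.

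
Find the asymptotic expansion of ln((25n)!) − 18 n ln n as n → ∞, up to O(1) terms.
ln((25n)!) − 18 n ln n = 7 n ln n + 25(ln 25 − 1) n + (1/2) ln(2π·25n) + O(1/n)

Stirling: ln((25n)!) = 25n ln(25n) − 25n + (1/2) ln(2π·25n) + O(1/n).
Expand 25n ln(25n) = 25n (ln n + ln 25) = 25n ln n + 25n ln 25.
Subtract 18n ln n: leading term is (25 − 18) n ln n = 7 n ln n. The next term is 25n ln 25 − 25n = 25(ln 25 − 1) n. Then the (1/2) ln(2π·25n) correction.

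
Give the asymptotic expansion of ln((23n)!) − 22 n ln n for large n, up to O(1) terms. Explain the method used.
ln((23n)!) − 22 n ln n = n ln n + 23(ln 23 − 1) n + (1/2) ln(2π·23n) + O(1/n)

Stirling: ln((23n)!) = 23n ln(23n) − 23n + (1/2) ln(2π·23n) + O(1/n).
Expand 23n ln(23n) = 23n (ln n + ln 23) = 23n ln n + 23n ln 23.
Subtract 22n ln n: leading term is (23 − 22) n ln n = n ln n. The next term is 23n ln 23 − 23n = 23(ln 23 − 1) n. Then the (1/2) ln(2π·23n) correction.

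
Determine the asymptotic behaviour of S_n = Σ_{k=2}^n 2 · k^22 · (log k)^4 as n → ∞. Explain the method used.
S_n ~ 2 · n^23 · (log n)^4 / 23

By integral comparison, S_n = ∫_1^n 2 · x^22 · (log x)^4 dx + O(n^22 · (log n)^4). For the integral, the leading term of ∫_1^n x^22 (log x)^4 dx is n^23/23 · (log n)^4 (by repeated integration by parts; each step lowers the log-exponent and produces a relatively O(1/log n) correction). Hence S_n ~ 2 · n^23 · (log n)^4 / 23.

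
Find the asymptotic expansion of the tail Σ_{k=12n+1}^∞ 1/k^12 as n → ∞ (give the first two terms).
Σ_{k>12n} 1/k^12 = 1/(11 · (12n)^11) − 1/(2 · (12n)^12) + O(1/(12n)^13)

Compare to the integral: ∫_{12n}^∞ x^(−12) dx = [−x^(−11)/11]_{12n}^∞ = 1/((12−1)·(12n)^11). The Euler-Maclaurin correction adds −f(12n)/2 = −1/(2·(12n)^12). Euler-Maclaurin then gives
  Σ_{k>12n} 1/k^12 = ∫_{12n}^∞ dx/x^12 − 1/(2·(12n)^12) + O(1/(12n)^13).
(Equivalently this is ζ(12) − Σ_{k≤12n} 1/k^12.)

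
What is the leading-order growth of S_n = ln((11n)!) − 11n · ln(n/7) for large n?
S_n ~ 11n · (ln 77 − 1) + O(ln n)

Stirling: ln((11n)!) = 11n ln(11n) − 11n + O(ln n).
  S_n = 11n ln(11n) − 11n − 11n ln(n/7) + O(ln n)
      = 11n ln(11n) − 11n ln n + 11n ln 7 − 11n + O(ln n)
      = 11n ln 11 + 11n ln 7 − 11n + O(ln n)
      = 11n (ln 77 − 1) + O(ln n).
Numerically ln(77) − 1 ≈ 3.3438.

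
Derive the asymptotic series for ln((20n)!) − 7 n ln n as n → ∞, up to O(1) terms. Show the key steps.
ln((20n)!) − 7 n ln n = 13 n ln n + 20(ln 20 − 1) n + (1/2) ln(2π·20n) + O(1/n)

Stirling: ln((20n)!) = 20n ln(20n) − 20n + (1/2) ln(2π·20n) + O(1/n).
Expand 20n ln(20n) = 20n (ln n + ln 20) = 20n ln n + 20n ln 20.
Subtract 7n ln n: leading term is (20 − 7) n ln n = 13 n ln n. The next term is 20n ln 20 − 20n = 20(ln 20 − 1) n. Then the (1/2) ln(2π·20n) correction.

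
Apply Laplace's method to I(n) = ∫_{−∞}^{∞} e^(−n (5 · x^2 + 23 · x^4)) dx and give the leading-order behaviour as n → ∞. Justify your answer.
I(n) ~ sqrt(π/(5n))

φ(x) = 5 · x^2 + 23 · x^4 has its unique global minimum at x* = 0 (since φ'(x) = 10x + 92x^3 = 0 only at x = 0 for real x with both coefficients positive, and φ → ∞ as |x| → ∞). At x* = 0, φ(0) = 0 and φ''(0) = 10. Laplace's method then gives
  I(n) ~ sqrt(2π / (n · φ''(0))) · e^(−n φ(0)) = sqrt(2π / (10n)) = sqrt(π/(5n)).
The 23 · x^4 term contributes only at subleading order (an O(1/n) relative correction).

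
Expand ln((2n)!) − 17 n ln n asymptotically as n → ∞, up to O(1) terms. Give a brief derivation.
ln((2n)!) − 17 n ln n = −15 n ln n + 2(ln 2 − 1) n + (1/2) ln(2π·2n) + O(1/n)

Stirling: ln((2n)!) = 2n ln(2n) − 2n + (1/2) ln(2π·2n) + O(1/n).
Expand 2n ln(2n) = 2n (ln n + ln 2) = 2n ln n + 2n ln 2.
Subtract 17n ln n: leading term is (2 − 17) n ln n = −15 n ln n. The next term is 2n ln 2 − 2n = 2(ln 2 − 1) n. Then the (1/2) ln(2π·2n) correction.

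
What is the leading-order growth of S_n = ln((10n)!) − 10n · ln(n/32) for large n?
S_n ~ 10n · (ln 320 − 1) + O(ln n)

Stirling: ln((10n)!) = 10n ln(10n) − 10n + O(ln n).
  S_n = 10n ln(10n) − 10n − 10n ln(n/32) + O(ln n)
      = 10n ln(10n) − 10n ln n + 10n ln 32 − 10n + O(ln n)
      = 10n ln 10 + 10n ln 32 − 10n + O(ln n)
      = 10n (ln 320 − 1) + O(ln n).
Numerically ln(320) − 1 ≈ 4.7683.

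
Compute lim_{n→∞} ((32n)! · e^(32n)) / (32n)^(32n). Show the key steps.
lim = ∞

Stirling: (32n)! ~ sqrt(2π·32n) · (32n/e)^(32n). Hence
  (32n)! · e^(32n) / (32n)^(32n) ~ sqrt(2π·32n) = sqrt(2π·32) · sqrt(n) → ∞.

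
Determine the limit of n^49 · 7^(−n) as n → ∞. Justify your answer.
lim = 0

Exponentials with base > 1 dominate every fixed polynomial: for any fixed c, n^c / 7^n → 0 as n → ∞ (e.g. by the ratio test, or by writing 7^n = e^(n ln 7) and noting e^(n ln 7) / n^c → ∞). Hence n^49 · 7^(−n) = n^49 / 7^n → 0.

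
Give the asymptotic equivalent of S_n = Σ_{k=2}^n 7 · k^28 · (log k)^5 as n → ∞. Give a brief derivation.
S_n ~ 7 · n^29 · (log n)^5 / 29

By integral comparison, S_n = ∫_1^n 7 · x^28 · (log x)^5 dx + O(n^28 · (log n)^5). For the integral, the leading term of ∫_1^n x^28 (log x)^5 dx is n^29/29 · (log n)^5 (by repeated integration by parts; each step lowers the log-exponent and produces a relatively O(1/log n) correction). Hence S_n ~ 7 · n^29 · (log n)^5 / 29.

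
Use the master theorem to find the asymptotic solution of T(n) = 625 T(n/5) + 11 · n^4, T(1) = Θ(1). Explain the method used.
T(n) = Θ(n^4 log n)

log_5 625 = 4, and f(n) = 11 · n^4 = Θ(n^(log_5 625)). This is Case 2 of the master theorem: T(n) = Θ(f(n) · log n) = Θ(n^4 log n).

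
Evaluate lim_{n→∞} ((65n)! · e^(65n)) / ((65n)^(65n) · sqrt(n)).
lim = sqrt(2π·65)

Stirling: (65n)! ~ sqrt(2π·65n) · (65n/e)^(65n). Hence
  (65n)! · e^(65n) / (65n)^(65n) ~ sqrt(2π·65n).
Dividing by sqrt(n): sqrt(2π·65n) / sqrt(n) = sqrt(2π·65) · n^((1−1)/2), so the limit is sqrt(2π·65).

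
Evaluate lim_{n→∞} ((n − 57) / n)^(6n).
lim = e^(−342)

Rewrite as (1 − 57/n)^(6n). By the standard limit (1 + x/n)^n → e^x, we have (1 − 57/n)^n → e^(−57), and raising to the 6th power gives e^(−342).
More precisely, ln[(1 − 57/n)^(6n)] = 6n · ln(1 − 57/n) = 6n · (-57/n + O(1/n^2)) = -342 + O(1/n) → -342.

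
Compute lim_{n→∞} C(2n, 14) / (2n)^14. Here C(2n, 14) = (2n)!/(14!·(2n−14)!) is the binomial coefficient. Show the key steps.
lim = 1/14! = 1/87178291200

With N = 2n → ∞: C(N, 14) / N^14 = [N(N−1)…(N−13)] / (14! · N^14) = (1/14!) · 1 · (1 − 1/(2n)) · … · (1 − 13/(2n)). Each factor → 1 as N → ∞, so the limit is 1/14! = 1/87178291200.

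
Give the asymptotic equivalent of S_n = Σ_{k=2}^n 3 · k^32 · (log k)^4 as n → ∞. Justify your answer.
S_n ~ n^33 · (log n)^4 / 11

By integral comparison, S_n = ∫_1^n 3 · x^32 · (log x)^4 dx + O(n^32 · (log n)^4). For the integral, the leading term of ∫_1^n x^32 (log x)^4 dx is n^33/33 · (log n)^4 (by repeated integration by parts; each step lowers the log-exponent and produces a relatively O(1/log n) correction). Hence S_n ~ n^33 · (log n)^4 / 11.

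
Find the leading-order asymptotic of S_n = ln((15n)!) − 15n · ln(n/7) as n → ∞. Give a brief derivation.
S_n ~ 15n · (ln 105 − 1) + O(ln n)

Stirling: ln((15n)!) = 15n ln(15n) − 15n + O(ln n).
  S_n = 15n ln(15n) − 15n − 15n ln(n/7) + O(ln n)
      = 15n ln(15n) − 15n ln n + 15n ln 7 − 15n + O(ln n)
      = 15n ln 15 + 15n ln 7 − 15n + O(ln n)
      = 15n (ln 105 − 1) + O(ln n).
Numerically ln(105) − 1 ≈ 3.6540.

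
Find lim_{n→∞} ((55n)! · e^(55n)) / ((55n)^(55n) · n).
lim = 0

Stirling: (55n)! ~ sqrt(2π·55n) · (55n/e)^(55n). Hence
  (55n)! · e^(55n) / (55n)^(55n) ~ sqrt(2π·55n).
Dividing by n: sqrt(2π·55n) / n = sqrt(2π·55) · n^((1−2)/2), so the expression behaves like sqrt(2π·55) · n^((1−2)/2) → 0.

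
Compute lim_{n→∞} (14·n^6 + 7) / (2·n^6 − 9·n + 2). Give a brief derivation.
lim = 14/2 = 7

For large n the leading n^6 terms dominate both numerator and denominator. Dividing top and bottom by n^6, every other term tends to 0, leaving 14/2 = 7.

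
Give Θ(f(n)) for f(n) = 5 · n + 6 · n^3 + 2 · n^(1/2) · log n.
f(n) ∈ Θ(n^3)

Compare the terms by growth order. For large n, n^a · (log n)^b dominates n^a' · (log n)^b' iff a > a', or (a = a' and b > b'). Ranking the 3 terms shows the dominant one is 6 · n^3. Hence f(n) ∈ Θ(n^3).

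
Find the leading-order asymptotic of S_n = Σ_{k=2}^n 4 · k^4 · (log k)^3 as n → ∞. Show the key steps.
S_n ~ 4 · n^5 · (log n)^3 / 5

By integral comparison, S_n = ∫_1^n 4 · x^4 · (log x)^3 dx + O(n^4 · (log n)^3). For the integral, the leading term of ∫_1^n x^4 (log x)^3 dx is n^5/5 · (log n)^3 (by repeated integration by parts; each step lowers the log-exponent and produces a relatively O(1/log n) correction). Hence S_n ~ 4 · n^5 · (log n)^3 / 5.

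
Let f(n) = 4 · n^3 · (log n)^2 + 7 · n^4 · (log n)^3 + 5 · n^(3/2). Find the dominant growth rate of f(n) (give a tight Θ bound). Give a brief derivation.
f(n) ∈ Θ(n^4 · (log n)^3)

Compare the terms by growth order. For large n, n^a · (log n)^b dominates n^a' · (log n)^b' iff a > a', or (a = a' and b > b'). Ranking the 3 terms shows the dominant one is 7 · n^4 · (log n)^3. Hence f(n) ∈ Θ(n^4 · (log n)^3).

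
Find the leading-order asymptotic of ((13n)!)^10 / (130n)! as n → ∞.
((13n)!)^10/(130n)! ~ ((2π·13n)^(9/2) / sqrt(10)) · 10^(−10·13n)  →  0

Write N = 13n. Stirling: N! ~ sqrt(2π N)(N/e)^N and (10N)! ~ sqrt(2π·10N)·(10N/e)^(10N).
  (N!)^10/(10N)! ~ (2π N)^(10/2) (N/e)^(10N) / [sqrt(2π·10N) (10N/e)^(10N)]
     = (2π N)^(10/2) / sqrt(2π·10N) · (N/(10N))^(10N)
     = (2π N)^((10−1)/2) / sqrt(10) · 10^(−10N).
Since 10^10 > 1, the factor 10^(−10N) decays exponentially, so the ratio → 0. Substituting N = 13n gives the stated form.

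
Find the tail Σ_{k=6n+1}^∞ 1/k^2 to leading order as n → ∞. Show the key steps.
Σ_{k>6n} 1/k^2 ~ 1/(1 · (6n))

Compare to the integral: ∫_{6n}^∞ x^(−2) dx = [−x^(−1)/1]_{6n}^∞ = 1/((2−1)·(6n)). Euler-Maclaurin then gives
  Σ_{k>6n} 1/k^2 = ∫_{6n}^∞ dx/x^2 − 1/(2·(6n)^2) + O(1/(6n)^3).
(Equivalently this is ζ(2) − Σ_{k≤6n} 1/k^2.)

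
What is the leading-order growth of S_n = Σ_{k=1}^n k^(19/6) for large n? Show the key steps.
S_n ~ (6/25) · n^(25/6)

Integral comparison: Σ_{k=1}^n k^(19/6) = ∫_0^n x^(19/6) dx + O(n^(19/6)). The integral is n^(1 + 19/6) / (1 + 19/6) = n^((19+6)/6) / ((19+6)/6) = (6/25) · n^(25/6).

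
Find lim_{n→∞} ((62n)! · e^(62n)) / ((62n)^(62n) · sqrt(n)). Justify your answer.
lim = sqrt(2π·62)

Stirling: (62n)! ~ sqrt(2π·62n) · (62n/e)^(62n). Hence
  (62n)! · e^(62n) / (62n)^(62n) ~ sqrt(2π·62n).
Dividing by sqrt(n): sqrt(2π·62n) / sqrt(n) = sqrt(2π·62) · n^((1−1)/2), so the limit is sqrt(2π·62).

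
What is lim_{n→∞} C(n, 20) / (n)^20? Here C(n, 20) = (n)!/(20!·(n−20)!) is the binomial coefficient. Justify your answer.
lim = 1/20! = 1/2432902008176640000

With N = n → ∞: C(N, 20) / N^20 = [N(N−1)…(N−19)] / (20! · N^20) = (1/20!) · 1 · (1 − 1/n) · … · (1 − 19/n). Each factor → 1 as N → ∞, so the limit is 1/20! = 1/2432902008176640000.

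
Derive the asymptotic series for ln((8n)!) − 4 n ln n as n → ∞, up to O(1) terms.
ln((8n)!) − 4 n ln n = 4 n ln n + 8(ln 8 − 1) n + (1/2) ln(2π·8n) + O(1/n)

Stirling: ln((8n)!) = 8n ln(8n) − 8n + (1/2) ln(2π·8n) + O(1/n).
Expand 8n ln(8n) = 8n (ln n + ln 8) = 8n ln n + 8n ln 8.
Subtract 4n ln n: leading term is (8 − 4) n ln n = 4 n ln n. The next term is 8n ln 8 − 8n = 8(ln 8 − 1) n. Then the (1/2) ln(2π·8n) correction.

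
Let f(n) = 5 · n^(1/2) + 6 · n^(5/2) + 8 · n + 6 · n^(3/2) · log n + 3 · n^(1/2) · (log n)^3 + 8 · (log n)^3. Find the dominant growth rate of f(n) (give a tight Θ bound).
f(n) ∈ Θ(n^(5/2))

Compare the terms by growth order. For large n, n^a · (log n)^b dominates n^a' · (log n)^b' iff a > a', or (a = a' and b > b'). Ranking the 6 terms shows the dominant one is 6 · n^(5/2). Hence f(n) ∈ Θ(n^(5/2)).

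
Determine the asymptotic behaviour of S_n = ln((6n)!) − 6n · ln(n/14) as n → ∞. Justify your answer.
S_n ~ 6n · (ln 84 − 1) + O(ln n)

Stirling: ln((6n)!) = 6n ln(6n) − 6n + O(ln n).
  S_n = 6n ln(6n) − 6n − 6n ln(n/14) + O(ln n)
      = 6n ln(6n) − 6n ln n + 6n ln 14 − 6n + O(ln n)
      = 6n ln 6 + 6n ln 14 − 6n + O(ln n)
      = 6n (ln 84 − 1) + O(ln n).
Numerically ln(84) − 1 ≈ 3.4308.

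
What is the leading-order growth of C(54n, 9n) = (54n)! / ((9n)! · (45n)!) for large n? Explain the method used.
C(54n, 9n) ~ (46656/3125)^(9n) · sqrt(3/(5π·9n))

Write N = 9n. Apply Stirling to each factorial:
  (6N)! ~ sqrt(2π·6N) · (6N/e)^(6N),
  N! ~ sqrt(2π N) · (N/e)^N,
  (5N)! ~ sqrt(2π·5N) · (5N/e)^(5N).
The exponential factors combine to (6N)^(6N) / (N^N · (5N)^(5N)) = 6^(6N)/5^(5N) = (6^6/5^5)^N = (46656/3125)^N.
The square-root prefactors combine to sqrt(2π·6N) / (sqrt(2π N)·sqrt(2π·5N)) = sqrt(6 / (2π·5·N)) = sqrt(3/(5π·9n)).
Substituting N = 9n: C(54n, 9n) ~ (46656/3125)^(9n) · sqrt(3/(5π·9n)).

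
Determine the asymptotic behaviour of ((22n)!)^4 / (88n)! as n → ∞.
((22n)!)^4/(88n)! ~ ((2π·22n)^(3/2) / 2) · 4^(−4·22n)  →  0

Write N = 22n. Stirling: N! ~ sqrt(2π N)(N/e)^N and (4N)! ~ sqrt(2π·4N)·(4N/e)^(4N).
  (N!)^4/(4N)! ~ (2π N)^(4/2) (N/e)^(4N) / [sqrt(2π·4N) (4N/e)^(4N)]
     = (2π N)^(4/2) / sqrt(2π·4N) · (N/(4N))^(4N)
     = (2π N)^((4−1)/2) / 2 · 4^(−4N).
Since 4^4 > 1, the factor 4^(−4N) decays exponentially, so the ratio → 0. Substituting N = 22n gives the stated form.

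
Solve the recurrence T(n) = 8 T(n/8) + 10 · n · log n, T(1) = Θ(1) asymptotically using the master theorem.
T(n) = Θ(n · (log n)^2)

Here log_8 8 = 1 and f(n) = 10 · n · log n = Θ(n^(log_8 8) · (log n)^1). This is the extended Case 2 of the master theorem (f matches the critical exponent up to log factors), giving T(n) = Θ(n^(log_8 8) · (log n)^(1+1)) = Θ(n · (log n)^2).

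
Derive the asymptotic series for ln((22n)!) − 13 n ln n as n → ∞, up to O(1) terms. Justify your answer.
ln((22n)!) − 13 n ln n = 9 n ln n + 22(ln 22 − 1) n + (1/2) ln(2π·22n) + O(1/n)

Stirling: ln((22n)!) = 22n ln(22n) − 22n + (1/2) ln(2π·22n) + O(1/n).
Expand 22n ln(22n) = 22n (ln n + ln 22) = 22n ln n + 22n ln 22.
Subtract 13n ln n: leading term is (22 − 13) n ln n = 9 n ln n. The next term is 22n ln 22 − 22n = 22(ln 22 − 1) n. Then the (1/2) ln(2π·22n) correction.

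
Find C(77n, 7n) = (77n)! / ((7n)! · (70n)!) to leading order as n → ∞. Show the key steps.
C(77n, 7n) ~ (285311670611/10000000000)^(7n) · sqrt(11/(20π·7n))

Write N = 7n. Apply Stirling to each factorial:
  (11N)! ~ sqrt(2π·11N) · (11N/e)^(11N),
  N! ~ sqrt(2π N) · (N/e)^N,
  (10N)! ~ sqrt(2π·10N) · (10N/e)^(10N).
The exponential factors combine to (11N)^(11N) / (N^N · (10N)^(10N)) = 11^(11N)/10^(10N) = (11^11/10^10)^N = (285311670611/10000000000)^N.
The square-root prefactors combine to sqrt(2π·11N) / (sqrt(2π N)·sqrt(2π·10N)) = sqrt(11 / (2π·10·N)) = sqrt(11/(20π·7n)).
Substituting N = 7n: C(77n, 7n) ~ (285311670611/10000000000)^(7n) · sqrt(11/(20π·7n)).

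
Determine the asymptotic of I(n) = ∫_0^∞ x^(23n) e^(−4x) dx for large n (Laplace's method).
I(n) ~ (sqrt(2π·23n) / 4) · (23n/(4e))^(23n)

Write the integrand as exp(23n ln x − 4x) and set f(x) = 23n ln x − 4x. Then f'(x) = 23n/x − 4 = 0 at x* = 23n/4, and f''(x*) = −23n/x*^2 = −4^2/(23n). Laplace's method (interior maximum) gives
  I(n) ~ e^(f(x*)) · sqrt(2π / |f''(x*)|)
        = exp(23n ln(23n/4) − 23n) · sqrt(2π · 23n / 4^2)
        = (23n/4)^(23n) e^(−23n) · sqrt(2π·23n) / 4
        = (sqrt(2π·23n) / 4) · (23n/(4e))^(23n).
This matches Γ(23n+1)/4^(23n+1) with Stirling applied to Γ.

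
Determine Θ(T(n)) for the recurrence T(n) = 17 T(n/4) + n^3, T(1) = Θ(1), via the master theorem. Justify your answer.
T(n) = Θ(n^3)

log_4 17 ≈ 2.044. f(n) = n^3 dominates n^(log_4 17) since 3 > 2.044, and the regularity condition a·f(n/b) = 17·(n/4)^3 = (17/64)·n^3 ≤ c·f(n) holds with c = 17/64 ≈ 0.266 < 1. So this is Case 3: T(n) = Θ(f(n)) = Θ(n^3).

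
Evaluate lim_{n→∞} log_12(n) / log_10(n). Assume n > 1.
lim = ln(10) / ln(12) = log_12(10)

Change of base: log_12(n) = ln n / ln 12 and log_10(n) = ln n / ln 10. The ratio is (ln n / ln 12) · (ln 10 / ln n) = ln 10 / ln 12, a constant independent of n. So the limit is ln 10 / ln 12 = log_12(10).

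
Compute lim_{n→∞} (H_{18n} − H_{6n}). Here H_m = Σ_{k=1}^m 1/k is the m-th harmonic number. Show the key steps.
lim = ln(18/6) = ln 3

Euler-Maclaurin gives H_m = ln m + γ + 1/(2m) + O(1/m^2). The γ and O(1/m) terms cancel in the difference:
  H_{18n} − H_{6n} = ln(18n) − ln(6n) + O(1/n) = ln(18/6) + O(1/n).
Hence the limit is ln(18/6) = ln 3.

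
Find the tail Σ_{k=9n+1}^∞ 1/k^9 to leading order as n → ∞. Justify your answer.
Σ_{k>9n} 1/k^9 ~ 1/(8 · (9n)^8)

Compare to the integral: ∫_{9n}^∞ x^(−9) dx = [−x^(−8)/8]_{9n}^∞ = 1/((9−1)·(9n)^8). Euler-Maclaurin then gives
  Σ_{k>9n} 1/k^9 = ∫_{9n}^∞ dx/x^9 − 1/(2·(9n)^9) + O(1/(9n)^10).
(Equivalently this is ζ(9) − Σ_{k≤9n} 1/k^9.)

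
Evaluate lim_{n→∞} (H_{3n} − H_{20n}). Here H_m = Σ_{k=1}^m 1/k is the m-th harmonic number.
lim = ln(3/20)

Euler-Maclaurin gives H_m = ln m + γ + 1/(2m) + O(1/m^2). The γ and O(1/m) terms cancel in the difference:
  H_{3n} − H_{20n} = ln(3n) − ln(20n) + O(1/n) = ln(3/20) + O(1/n).
Hence the limit is ln(3/20).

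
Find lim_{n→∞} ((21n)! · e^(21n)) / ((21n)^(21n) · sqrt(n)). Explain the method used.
lim = sqrt(2π·21)

Stirling: (21n)! ~ sqrt(2π·21n) · (21n/e)^(21n). Hence
  (21n)! · e^(21n) / (21n)^(21n) ~ sqrt(2π·21n).
Dividing by sqrt(n): sqrt(2π·21n) / sqrt(n) = sqrt(2π·21) · n^((1−1)/2), so the limit is sqrt(2π·21).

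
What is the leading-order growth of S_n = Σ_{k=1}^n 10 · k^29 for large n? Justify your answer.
S_n ~ n^30 / 3

By integral comparison (Euler-Maclaurin), Σ_{k=1}^n 10 · k^29 = 10 · ∫_0^n x^29 dx + O(n^29) = 10 · n^30/30 = n^30 / 3 + O(n^29). (Equivalently, Faulhaber's formula gives the same leading term.)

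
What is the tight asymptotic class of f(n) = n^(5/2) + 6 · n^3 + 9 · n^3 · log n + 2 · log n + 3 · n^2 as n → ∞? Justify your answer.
f(n) ∈ Θ(n^3 · log n)

Compare the terms by growth order. For large n, n^a · (log n)^b dominates n^a' · (log n)^b' iff a > a', or (a = a' and b > b'). Ranking the 5 terms shows the dominant one is 9 · n^3 · log n. Hence f(n) ∈ Θ(n^3 · log n).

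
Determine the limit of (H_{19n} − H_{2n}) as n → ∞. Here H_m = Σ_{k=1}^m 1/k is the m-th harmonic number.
lim = ln(19/2)

Euler-Maclaurin gives H_m = ln m + γ + 1/(2m) + O(1/m^2). The γ and O(1/m) terms cancel in the difference:
  H_{19n} − H_{2n} = ln(19n) − ln(2n) + O(1/n) = ln(19/2) + O(1/n).
Hence the limit is ln(19/2).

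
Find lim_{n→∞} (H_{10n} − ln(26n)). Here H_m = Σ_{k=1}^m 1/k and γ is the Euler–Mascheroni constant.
lim = ln(5/13) + γ

By Euler-Maclaurin, H_m = ln m + γ + O(1/m). So
  H_{10n} − ln(26n) = ln(10n) + γ − ln(26n) + O(1/n)
                       = ln(10/26) + γ + O(1/n).
Hence the limit is ln(10/26) + γ (= ln(5/13)).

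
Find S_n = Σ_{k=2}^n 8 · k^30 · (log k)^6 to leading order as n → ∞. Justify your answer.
S_n ~ 8 · n^31 · (log n)^6 / 31

By integral comparison, S_n = ∫_1^n 8 · x^30 · (log x)^6 dx + O(n^30 · (log n)^6). For the integral, the leading term of ∫_1^n x^30 (log x)^6 dx is n^31/31 · (log n)^6 (by repeated integration by parts; each step lowers the log-exponent and produces a relatively O(1/log n) correction). Hence S_n ~ 8 · n^31 · (log n)^6 / 31.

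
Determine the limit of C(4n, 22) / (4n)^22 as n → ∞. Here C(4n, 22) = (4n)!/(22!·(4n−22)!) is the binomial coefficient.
lim = 1/22! = 1/1124000727777607680000

With N = 4n → ∞: C(N, 22) / N^22 = [N(N−1)…(N−21)] / (22! · N^22) = (1/22!) · 1 · (1 − 1/(4n)) · … · (1 − 21/(4n)). Each factor → 1 as N → ∞, so the limit is 1/22! = 1/1124000727777607680000.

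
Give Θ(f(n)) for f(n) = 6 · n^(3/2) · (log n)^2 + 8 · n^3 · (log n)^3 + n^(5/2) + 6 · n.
f(n) ∈ Θ(n^3 · (log n)^3)

Compare the terms by growth order. For large n, n^a · (log n)^b dominates n^a' · (log n)^b' iff a > a', or (a = a' and b > b'). Ranking the 4 terms shows the dominant one is 8 · n^3 · (log n)^3. Hence f(n) ∈ Θ(n^3 · (log n)^3).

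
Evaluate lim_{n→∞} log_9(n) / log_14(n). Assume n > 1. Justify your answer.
lim = ln(14) / ln(9) = log_9(14)

Change of base: log_9(n) = ln n / ln 9 and log_14(n) = ln n / ln 14. The ratio is (ln n / ln 9) · (ln 14 / ln n) = ln 14 / ln 9, a constant independent of n. So the limit is ln 14 / ln 9 = log_9(14).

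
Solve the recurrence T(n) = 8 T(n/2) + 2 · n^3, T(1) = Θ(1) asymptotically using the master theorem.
T(n) = Θ(n^3 log n)

log_2 8 = 3, and f(n) = 2 · n^3 = Θ(n^(log_2 8)). This is Case 2 of the master theorem: T(n) = Θ(f(n) · log n) = Θ(n^3 log n).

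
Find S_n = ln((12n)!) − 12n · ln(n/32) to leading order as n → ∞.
S_n ~ 12n · (ln 384 − 1) + O(ln n)

Stirling: ln((12n)!) = 12n ln(12n) − 12n + O(ln n).
  S_n = 12n ln(12n) − 12n − 12n ln(n/32) + O(ln n)
      = 12n ln(12n) − 12n ln n + 12n ln 32 − 12n + O(ln n)
      = 12n ln 12 + 12n ln 32 − 12n + O(ln n)
      = 12n (ln 384 − 1) + O(ln n).
Numerically ln(384) − 1 ≈ 4.9506.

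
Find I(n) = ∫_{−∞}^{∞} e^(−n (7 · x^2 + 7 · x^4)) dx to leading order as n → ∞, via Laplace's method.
I(n) ~ sqrt(π/(7n))

φ(x) = 7 · x^2 + 7 · x^4 has its unique global minimum at x* = 0 (since φ'(x) = 14x + 28x^3 = 0 only at x = 0 for real x with both coefficients positive, and φ → ∞ as |x| → ∞). At x* = 0, φ(0) = 0 and φ''(0) = 14. Laplace's method then gives
  I(n) ~ sqrt(2π / (n · φ''(0))) · e^(−n φ(0)) = sqrt(2π / (14n)) = sqrt(π/(7n)).
The 7 · x^4 term contributes only at subleading order (an O(1/n) relative correction).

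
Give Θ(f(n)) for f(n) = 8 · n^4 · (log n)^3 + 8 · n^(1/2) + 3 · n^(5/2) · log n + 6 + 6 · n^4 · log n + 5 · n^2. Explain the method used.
f(n) ∈ Θ(n^4 · (log n)^3)

Compare the terms by growth order. For large n, n^a · (log n)^b dominates n^a' · (log n)^b' iff a > a', or (a = a' and b > b'). Ranking the 6 terms shows the dominant one is 8 · n^4 · (log n)^3. Hence f(n) ∈ Θ(n^4 · (log n)^3).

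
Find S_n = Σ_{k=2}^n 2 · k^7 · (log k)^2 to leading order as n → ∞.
S_n ~ n^8 · (log n)^2 / 4

By integral comparison, S_n = ∫_1^n 2 · x^7 · (log x)^2 dx + O(n^7 · (log n)^2). For the integral, the leading term of ∫_1^n x^7 (log x)^2 dx is n^8/8 · (log n)^2 (by repeated integration by parts; each step lowers the log-exponent and produces a relatively O(1/log n) correction). Hence S_n ~ n^8 · (log n)^2 / 4.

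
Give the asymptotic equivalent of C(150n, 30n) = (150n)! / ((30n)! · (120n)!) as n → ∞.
C(150n, 30n) ~ (3125/256)^(30n) · sqrt(5/(8π·30n))

Write N = 30n. Apply Stirling to each factorial:
  (5N)! ~ sqrt(2π·5N) · (5N/e)^(5N),
  N! ~ sqrt(2π N) · (N/e)^N,
  (4N)! ~ sqrt(2π·4N) · (4N/e)^(4N).
The exponential factors combine to (5N)^(5N) / (N^N · (4N)^(4N)) = 5^(5N)/4^(4N) = (5^5/4^4)^N = (3125/256)^N.
The square-root prefactors combine to sqrt(2π·5N) / (sqrt(2π N)·sqrt(2π·4N)) = sqrt(5 / (2π·4·N)) = sqrt(5/(8π·30n)).
Substituting N = 30n: C(150n, 30n) ~ (3125/256)^(30n) · sqrt(5/(8π·30n)).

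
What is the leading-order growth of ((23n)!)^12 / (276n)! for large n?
((23n)!)^12/(276n)! ~ ((2π·23n)^(11/2) / sqrt(12)) · 12^(−12·23n)  →  0

Write N = 23n. Stirling: N! ~ sqrt(2π N)(N/e)^N and (12N)! ~ sqrt(2π·12N)·(12N/e)^(12N).
  (N!)^12/(12N)! ~ (2π N)^(12/2) (N/e)^(12N) / [sqrt(2π·12N) (12N/e)^(12N)]
     = (2π N)^(12/2) / sqrt(2π·12N) · (N/(12N))^(12N)
     = (2π N)^((12−1)/2) / sqrt(12) · 12^(−12N).
Since 12^12 > 1, the factor 12^(−12N) decays exponentially, so the ratio → 0. Substituting N = 23n gives the stated form.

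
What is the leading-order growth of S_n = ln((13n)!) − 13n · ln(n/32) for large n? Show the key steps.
S_n ~ 13n · (ln 416 − 1) + O(ln n)

Stirling: ln((13n)!) = 13n ln(13n) − 13n + O(ln n).
  S_n = 13n ln(13n) − 13n − 13n ln(n/32) + O(ln n)
      = 13n ln(13n) − 13n ln n + 13n ln 32 − 13n + O(ln n)
      = 13n ln 13 + 13n ln 32 − 13n + O(ln n)
      = 13n (ln 416 − 1) + O(ln n).
Numerically ln(416) − 1 ≈ 5.0307.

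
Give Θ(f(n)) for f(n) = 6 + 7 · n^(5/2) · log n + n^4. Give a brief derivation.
f(n) ∈ Θ(n^4)

Compare the terms by growth order. For large n, n^a · (log n)^b dominates n^a' · (log n)^b' iff a > a', or (a = a' and b > b'). Ranking the 3 terms shows the dominant one is n^4. Hence f(n) ∈ Θ(n^4).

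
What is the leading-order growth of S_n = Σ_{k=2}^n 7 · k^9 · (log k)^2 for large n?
S_n ~ 7 · n^10 · (log n)^2 / 10

By integral comparison, S_n = ∫_1^n 7 · x^9 · (log x)^2 dx + O(n^9 · (log n)^2). For the integral, the leading term of ∫_1^n x^9 (log x)^2 dx is n^10/10 · (log n)^2 (by repeated integration by parts; each step lowers the log-exponent and produces a relatively O(1/log n) correction). Hence S_n ~ 7 · n^10 · (log n)^2 / 10.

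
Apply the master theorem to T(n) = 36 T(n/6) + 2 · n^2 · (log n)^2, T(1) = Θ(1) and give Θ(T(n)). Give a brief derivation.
T(n) = Θ(n^2 · (log n)^3)

Here log_6 36 = 2 and f(n) = 2 · n^2 · (log n)^2 = Θ(n^(log_6 36) · (log n)^2). This is the extended Case 2 of the master theorem (f matches the critical exponent up to log factors), giving T(n) = Θ(n^(log_6 36) · (log n)^(2+1)) = Θ(n^2 · (log n)^3).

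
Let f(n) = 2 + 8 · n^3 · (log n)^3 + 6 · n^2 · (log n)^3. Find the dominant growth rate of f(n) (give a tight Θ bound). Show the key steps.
f(n) ∈ Θ(n^3 · (log n)^3)

Compare the terms by growth order. For large n, n^a · (log n)^b dominates n^a' · (log n)^b' iff a > a', or (a = a' and b > b'). Ranking the 3 terms shows the dominant one is 8 · n^3 · (log n)^3. Hence f(n) ∈ Θ(n^3 · (log n)^3).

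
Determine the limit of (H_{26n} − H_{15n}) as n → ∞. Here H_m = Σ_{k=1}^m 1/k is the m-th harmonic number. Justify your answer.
lim = ln(26/15)

Euler-Maclaurin gives H_m = ln m + γ + 1/(2m) + O(1/m^2). The γ and O(1/m) terms cancel in the difference:
  H_{26n} − H_{15n} = ln(26n) − ln(15n) + O(1/n) = ln(26/15) + O(1/n).
Hence the limit is ln(26/15).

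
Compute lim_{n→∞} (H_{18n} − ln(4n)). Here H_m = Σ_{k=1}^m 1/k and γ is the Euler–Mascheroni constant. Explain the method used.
lim = ln(9/2) + γ

By Euler-Maclaurin, H_m = ln m + γ + O(1/m). So
  H_{18n} − ln(4n) = ln(18n) + γ − ln(4n) + O(1/n)
                       = ln(18/4) + γ + O(1/n).
Hence the limit is ln(18/4) + γ (= ln(9/2)).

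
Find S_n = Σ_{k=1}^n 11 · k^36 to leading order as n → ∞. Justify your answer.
S_n ~ 11 · n^37 / 37

By integral comparison (Euler-Maclaurin), Σ_{k=1}^n 11 · k^36 = 11 · ∫_0^n x^36 dx + O(n^36) = 11 · n^37/37 + O(n^36). (Equivalently, Faulhaber's formula gives the same leading term.)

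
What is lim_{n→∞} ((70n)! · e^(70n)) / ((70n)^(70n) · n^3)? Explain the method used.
lim = 0

Stirling: (70n)! ~ sqrt(2π·70n) · (70n/e)^(70n). Hence
  (70n)! · e^(70n) / (70n)^(70n) ~ sqrt(2π·70n).
Dividing by n^3: sqrt(2π·70n) / n^3 = sqrt(2π·70) · n^((1−6)/2), so the expression behaves like sqrt(2π·70) · n^((1−6)/2) → 0.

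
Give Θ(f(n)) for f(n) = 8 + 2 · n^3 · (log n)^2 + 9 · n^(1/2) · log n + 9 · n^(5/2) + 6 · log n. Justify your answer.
f(n) ∈ Θ(n^3 · (log n)^2)

Compare the terms by growth order. For large n, n^a · (log n)^b dominates n^a' · (log n)^b' iff a > a', or (a = a' and b > b'). Ranking the 5 terms shows the dominant one is 2 · n^3 · (log n)^2. Hence f(n) ∈ Θ(n^3 · (log n)^2).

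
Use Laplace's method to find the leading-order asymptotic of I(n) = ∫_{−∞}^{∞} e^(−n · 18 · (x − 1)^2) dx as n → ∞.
I(n) = sqrt(π/(18n))

Here φ(x) = 18 · (x − 1)^2 has its unique minimum at x* = 1 with φ(x*) = 0 and φ''(x*) = 36. Laplace's method gives
  I(n) ~ e^(−n φ(x*)) · sqrt(2π / (n · φ''(x*))) = sqrt(2π / (36n)) = sqrt(π/(18n)).
This is exact: substituting u = (x − 1)·sqrt(18n) gives I(n) = (1/sqrt(18n)) ∫_{−∞}^{∞} e^(−u^2) du = sqrt(π/(18n)).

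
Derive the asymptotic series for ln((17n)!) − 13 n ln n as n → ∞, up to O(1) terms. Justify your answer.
ln((17n)!) − 13 n ln n = 4 n ln n + 17(ln 17 − 1) n + (1/2) ln(2π·17n) + O(1/n)

Stirling: ln((17n)!) = 17n ln(17n) − 17n + (1/2) ln(2π·17n) + O(1/n).
Expand 17n ln(17n) = 17n (ln n + ln 17) = 17n ln n + 17n ln 17.
Subtract 13n ln n: leading term is (17 − 13) n ln n = 4 n ln n. The next term is 17n ln 17 − 17n = 17(ln 17 − 1) n. Then the (1/2) ln(2π·17n) correction.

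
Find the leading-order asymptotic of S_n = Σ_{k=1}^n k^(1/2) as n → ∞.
S_n ~ (2/3) · n^(3/2)

Integral comparison: Σ_{k=1}^n k^(1/2) = ∫_0^n x^(1/2) dx + O(n^(1/2)). The integral is n^(1 + 1/2) / (1 + 1/2) = n^((1+2)/2) / ((1+2)/2) = (2/3) · n^(3/2).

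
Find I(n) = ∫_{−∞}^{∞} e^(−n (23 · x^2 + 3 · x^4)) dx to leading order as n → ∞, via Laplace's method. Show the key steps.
I(n) ~ sqrt(π/(23n))

φ(x) = 23 · x^2 + 3 · x^4 has its unique global minimum at x* = 0 (since φ'(x) = 46x + 12x^3 = 0 only at x = 0 for real x with both coefficients positive, and φ → ∞ as |x| → ∞). At x* = 0, φ(0) = 0 and φ''(0) = 46. Laplace's method then gives
  I(n) ~ sqrt(2π / (n · φ''(0))) · e^(−n φ(0)) = sqrt(2π / (46n)) = sqrt(π/(23n)).
The 3 · x^4 term contributes only at subleading order (an O(1/n) relative correction).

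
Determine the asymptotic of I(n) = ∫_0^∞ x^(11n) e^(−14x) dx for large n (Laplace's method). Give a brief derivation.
I(n) ~ (sqrt(2π·11n) / 14) · (11n/(14e))^(11n)

Write the integrand as exp(11n ln x − 14x) and set f(x) = 11n ln x − 14x. Then f'(x) = 11n/x − 14 = 0 at x* = 11n/14, and f''(x*) = −11n/x*^2 = −14^2/(11n). Laplace's method (interior maximum) gives
  I(n) ~ e^(f(x*)) · sqrt(2π / |f''(x*)|)
        = exp(11n ln(11n/14) − 11n) · sqrt(2π · 11n / 14^2)
        = (11n/14)^(11n) e^(−11n) · sqrt(2π·11n) / 14
        = (sqrt(2π·11n) / 14) · (11n/(14e))^(11n).
This matches Γ(11n+1)/14^(11n+1) with Stirling applied to Γ.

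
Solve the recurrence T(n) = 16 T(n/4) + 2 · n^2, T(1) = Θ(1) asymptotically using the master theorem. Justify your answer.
T(n) = Θ(n^2 log n)

log_4 16 = 2, and f(n) = 2 · n^2 = Θ(n^(log_4 16)). This is Case 2 of the master theorem: T(n) = Θ(f(n) · log n) = Θ(n^2 log n).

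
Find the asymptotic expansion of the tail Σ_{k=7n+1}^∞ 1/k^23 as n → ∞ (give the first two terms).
Σ_{k>7n} 1/k^23 = 1/(22 · (7n)^22) − 1/(2 · (7n)^23) + O(1/(7n)^24)

Compare to the integral: ∫_{7n}^∞ x^(−23) dx = [−x^(−22)/22]_{7n}^∞ = 1/((23−1)·(7n)^22). The Euler-Maclaurin correction adds −f(7n)/2 = −1/(2·(7n)^23). Euler-Maclaurin then gives
  Σ_{k>7n} 1/k^23 = ∫_{7n}^∞ dx/x^23 − 1/(2·(7n)^23) + O(1/(7n)^24).
(Equivalently this is ζ(23) − Σ_{k≤7n} 1/k^23.)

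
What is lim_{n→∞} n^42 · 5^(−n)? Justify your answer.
lim = 0

Exponentials with base > 1 dominate every fixed polynomial: for any fixed c, n^c / 5^n → 0 as n → ∞ (e.g. by the ratio test, or by writing 5^n = e^(n ln 5) and noting e^(n ln 5) / n^c → ∞). Hence n^42 · 5^(−n) = n^42 / 5^n → 0.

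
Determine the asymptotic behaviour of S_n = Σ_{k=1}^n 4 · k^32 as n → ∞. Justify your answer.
S_n ~ 4 · n^33 / 33

By integral comparison (Euler-Maclaurin), Σ_{k=1}^n 4 · k^32 = 4 · ∫_0^n x^32 dx + O(n^32) = 4 · n^33/33 + O(n^32). (Equivalently, Faulhaber's formula gives the same leading term.)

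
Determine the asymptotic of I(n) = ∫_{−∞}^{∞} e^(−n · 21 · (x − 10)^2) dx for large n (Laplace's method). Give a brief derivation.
I(n) = sqrt(π/(21n))

Here φ(x) = 21 · (x − 10)^2 has its unique minimum at x* = 10 with φ(x*) = 0 and φ''(x*) = 42. Laplace's method gives
  I(n) ~ e^(−n φ(x*)) · sqrt(2π / (n · φ''(x*))) = sqrt(2π / (42n)) = sqrt(π/(21n)).
This is exact: substituting u = (x − 10)·sqrt(21n) gives I(n) = (1/sqrt(21n)) ∫_{−∞}^{∞} e^(−u^2) du = sqrt(π/(21n)).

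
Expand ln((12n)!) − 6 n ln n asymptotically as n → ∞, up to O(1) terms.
ln((12n)!) − 6 n ln n = 6 n ln n + 12(ln 12 − 1) n + (1/2) ln(2π·12n) + O(1/n)

Stirling: ln((12n)!) = 12n ln(12n) − 12n + (1/2) ln(2π·12n) + O(1/n).
Expand 12n ln(12n) = 12n (ln n + ln 12) = 12n ln n + 12n ln 12.
Subtract 6n ln n: leading term is (12 − 6) n ln n = 6 n ln n. The next term is 12n ln 12 − 12n = 12(ln 12 − 1) n. Then the (1/2) ln(2π·12n) correction.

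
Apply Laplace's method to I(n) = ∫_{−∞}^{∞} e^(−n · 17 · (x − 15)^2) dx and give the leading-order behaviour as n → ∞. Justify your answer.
I(n) = sqrt(π/(17n))

Here φ(x) = 17 · (x − 15)^2 has its unique minimum at x* = 15 with φ(x*) = 0 and φ''(x*) = 34. Laplace's method gives
  I(n) ~ e^(−n φ(x*)) · sqrt(2π / (n · φ''(x*))) = sqrt(2π / (34n)) = sqrt(π/(17n)).
This is exact: substituting u = (x − 15)·sqrt(17n) gives I(n) = (1/sqrt(17n)) ∫_{−∞}^{∞} e^(−u^2) du = sqrt(π/(17n)).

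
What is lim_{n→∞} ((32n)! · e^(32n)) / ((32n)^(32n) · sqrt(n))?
lim = sqrt(2π·32)

Stirling: (32n)! ~ sqrt(2π·32n) · (32n/e)^(32n). Hence
  (32n)! · e^(32n) / (32n)^(32n) ~ sqrt(2π·32n).
Dividing by sqrt(n): sqrt(2π·32n) / sqrt(n) = sqrt(2π·32) · n^((1−1)/2), so the limit is sqrt(2π·32).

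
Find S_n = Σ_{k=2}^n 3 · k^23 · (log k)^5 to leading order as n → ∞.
S_n ~ n^24 · (log n)^5 / 8

By integral comparison, S_n = ∫_1^n 3 · x^23 · (log x)^5 dx + O(n^23 · (log n)^5). For the integral, the leading term of ∫_1^n x^23 (log x)^5 dx is n^24/24 · (log n)^5 (by repeated integration by parts; each step lowers the log-exponent and produces a relatively O(1/log n) correction). Hence S_n ~ n^24 · (log n)^5 / 8.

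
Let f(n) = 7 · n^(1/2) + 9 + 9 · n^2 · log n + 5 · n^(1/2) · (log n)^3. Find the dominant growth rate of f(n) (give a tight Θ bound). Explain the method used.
f(n) ∈ Θ(n^2 · log n)

Compare the terms by growth order. For large n, n^a · (log n)^b dominates n^a' · (log n)^b' iff a > a', or (a = a' and b > b'). Ranking the 4 terms shows the dominant one is 9 · n^2 · log n. Hence f(n) ∈ Θ(n^2 · log n).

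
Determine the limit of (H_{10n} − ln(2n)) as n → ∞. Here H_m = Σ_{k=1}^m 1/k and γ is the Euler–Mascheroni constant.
lim = ln 5 + γ

By Euler-Maclaurin, H_m = ln m + γ + O(1/m). So
  H_{10n} − ln(2n) = ln(10n) + γ − ln(2n) + O(1/n)
                       = ln(10/2) + γ + O(1/n).
Hence the limit is ln(10/2) + γ (= ln 5).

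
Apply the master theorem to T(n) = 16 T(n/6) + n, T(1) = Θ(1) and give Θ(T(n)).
T(n) = Θ(n^(log_6 16))

Master theorem: compare f(n) = n to n^(log_6 16) where log_6 16 ≈ 1.547. Since 1 < log_6 16, we have f(n) = O(n^(log_6 16 − ε)) for some ε > 0 — Case 1. Hence T(n) = Θ(n^(log_6 16)).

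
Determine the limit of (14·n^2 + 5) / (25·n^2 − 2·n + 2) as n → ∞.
lim = 14/25

For large n the leading n^2 terms dominate both numerator and denominator. Dividing top and bottom by n^2, every other term tends to 0, leaving 14/25.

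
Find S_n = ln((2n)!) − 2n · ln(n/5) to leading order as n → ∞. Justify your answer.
S_n ~ 2n · (ln 10 − 1) + O(ln n)

Stirling: ln((2n)!) = 2n ln(2n) − 2n + O(ln n).
  S_n = 2n ln(2n) − 2n − 2n ln(n/5) + O(ln n)
      = 2n ln(2n) − 2n ln n + 2n ln 5 − 2n + O(ln n)
      = 2n ln 2 + 2n ln 5 − 2n + O(ln n)
      = 2n (ln 10 − 1) + O(ln n).
Numerically ln(10) − 1 ≈ 1.3026.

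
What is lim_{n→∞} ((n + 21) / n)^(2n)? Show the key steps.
lim = e^42

Rewrite as (1 + 21/n)^(2n). By the standard limit (1 + x/n)^n → e^x, we have (1 + 21/n)^n → e^21, and raising to the 2nd power gives e^42.
More precisely, ln[(1 + 21/n)^(2n)] = 2n · ln(1 + 21/n) = 2n · (21/n + O(1/n^2)) = 42 + O(1/n) → 42.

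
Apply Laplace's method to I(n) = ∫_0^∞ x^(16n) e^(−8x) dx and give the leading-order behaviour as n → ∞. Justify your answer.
I(n) ~ (sqrt(2π·16n) / 8) · (16n/(8e))^(16n)

Write the integrand as exp(16n ln x − 8x) and set f(x) = 16n ln x − 8x. Then f'(x) = 16n/x − 8 = 0 at x* = 16n/8, and f''(x*) = −16n/x*^2 = −8^2/(16n). Laplace's method (interior maximum) gives
  I(n) ~ e^(f(x*)) · sqrt(2π / |f''(x*)|)
        = exp(16n ln(16n/8) − 16n) · sqrt(2π · 16n / 8^2)
        = (16n/8)^(16n) e^(−16n) · sqrt(2π·16n) / 8
        = (sqrt(2π·16n) / 8) · (16n/(8e))^(16n).
This matches Γ(16n+1)/8^(16n+1) with Stirling applied to Γ.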